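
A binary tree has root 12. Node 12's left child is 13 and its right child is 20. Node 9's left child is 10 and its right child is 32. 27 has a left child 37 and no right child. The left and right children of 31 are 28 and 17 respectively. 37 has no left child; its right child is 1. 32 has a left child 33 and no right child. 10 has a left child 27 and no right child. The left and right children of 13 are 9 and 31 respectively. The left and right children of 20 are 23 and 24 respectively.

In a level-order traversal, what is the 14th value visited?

37

Level-order visits nodes level by level from the root, left to right within each level.
Level 0: 12
Level 1: 13, 20
Level 2: 9, 31, 23, 24
Level 3: 10, 32, 28, 17
Level 4: 27, 33
Level 5: 37
Level 6: 1
Full level-order sequence: 12, 13, 20, 9, 31, 23, 24, 10, 32, 28, 17, 27, 33, 37, 1.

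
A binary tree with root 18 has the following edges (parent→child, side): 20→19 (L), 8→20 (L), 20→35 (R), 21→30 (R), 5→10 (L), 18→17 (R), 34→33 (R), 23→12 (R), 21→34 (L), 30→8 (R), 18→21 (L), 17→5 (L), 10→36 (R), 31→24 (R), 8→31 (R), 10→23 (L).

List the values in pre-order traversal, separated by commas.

Pre-order visits the node, then its left subtree, then its right subtree.
Visit 18.
At 18: go left to 21.
  Visit 21.
  At 21: go left to 34.
    Visit 34.
    At 34: no left child.
    At 34: go right to 33.
      33 is a leaf — visit 33.
  At 21: go right to 30.
    Visit 30.
    At 30: no left child.
    At 30: go right to 8.
      Visit 8.
      At 8: go left to 20.
        Visit 20.
        At 20: go left to 19.
          19 is a leaf — visit 19.
        At 20: go right to 35.
          35 is a leaf — visit 35.
      At 8: go right to 31.
        Visit 31.
        At 31: no left child.
        At 31: go right to 24.
          24 is a leaf — visit 24.
At 18: go right to 17.
  Visit 17.
  At 17: go left to 5.
    Visit 5.
    At 5: go left to 10.
      Visit 10.
      At 10: go left to 23.
        Visit 23.
        At 23: no left child.
        At 23: go right to 12.
          12 is a leaf — visit 12.
      At 10: go right to 36.
        36 is a leaf — visit 36.
    At 5: no right child.
  At 17: no right child.

18, 21, 34, 33, 30, 8, 20, 19, 35, 31, 24, 17, 5, 10, 23, 12, 36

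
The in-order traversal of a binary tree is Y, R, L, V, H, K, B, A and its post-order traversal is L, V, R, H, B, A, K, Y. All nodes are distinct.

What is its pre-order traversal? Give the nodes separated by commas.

Y, K, H, R, V, L, A, B

The last element of post-order is the root; it splits in-order into left and right subtrees.
Root Y: left subtree has 0 nodes { }, right has 7 {R, L, V, H, K, B, A}.
  Root K: left subtree has 4 nodes {R, L, V, H}, right has 2 {B, A}.
    Root H: left subtree has 3 nodes {R, L, V}, right has 0 { }.
      Root R: left subtree has 0 nodes { }, right has 2 {L, V}.
        Root V: left subtree has 1 node {L}, right has 0 { }.
    Root A: left subtree has 1 node {B}, right has 0 { }.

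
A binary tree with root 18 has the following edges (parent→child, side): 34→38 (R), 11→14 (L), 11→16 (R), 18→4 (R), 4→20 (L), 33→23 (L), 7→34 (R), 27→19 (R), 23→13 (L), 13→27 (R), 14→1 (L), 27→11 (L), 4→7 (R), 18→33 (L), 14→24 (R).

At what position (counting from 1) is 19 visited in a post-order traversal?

Post-order visits the left subtree, then the right subtree, then the node.
At 18: go left to 33.
  At 33: go left to 23.
    At 23: go left to 13.
      At 13: no left child.
      At 13: go right to 27.
        At 27: go left to 11.
          At 11: go left to 14.
            At 14: go left to 1.
              1 is a leaf — visit 1.
            At 14: go right to 24.
              24 is a leaf — visit 24.
            Visit 14.
          At 11: go right to 16.
            16 is a leaf — visit 16.
          Visit 11.
        At 27: go right to 19.
          19 is a leaf — visit 19.
        Visit 27.
      Visit 13.
    At 23: no right child.
    Visit 23.
  At 33: no right child.
  Visit 33.
At 18: go right to 4.
  At 4: go left to 20.
    20 is a leaf — visit 20.
  At 4: go right to 7.
    At 7: no left child.
    At 7: go right to 34.
      At 34: no left child.
      At 34: go right to 38.
        38 is a leaf — visit 38.
      Visit 34.
    Visit 7.
  Visit 4.
Visit 18.
Full post-order sequence: 1, 24, 14, 16, 11, 19, 27, 13, 23, 33, 20, 38, 34, 7, 4, 18.

6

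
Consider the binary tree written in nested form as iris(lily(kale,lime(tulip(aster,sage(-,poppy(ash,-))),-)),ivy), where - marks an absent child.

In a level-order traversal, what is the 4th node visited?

kale

Level-order visits nodes level by level from the root, left to right within each level.
Level 0: iris
Level 1: lily, ivy
Level 2: kale, lime
Level 3: tulip
Level 4: aster, sage
Level 5: poppy
Level 6: ash
Full level-order sequence: iris, lily, ivy, kale, lime, tulip, aster, sage, poppy, ash.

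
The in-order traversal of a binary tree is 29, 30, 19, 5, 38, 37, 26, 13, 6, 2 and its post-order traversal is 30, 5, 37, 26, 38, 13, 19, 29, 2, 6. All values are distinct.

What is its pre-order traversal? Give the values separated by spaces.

The last element of post-order is the root; it splits in-order into left and right subtrees.
Root 6: left subtree has 8 nodes {29, 30, 19, 5, 38, 37, 26, 13}, right has 1 {2}.
  Root 29: left subtree has 0 nodes { }, right has 7 {30, 19, 5, 38, 37, 26, 13}.
    Root 19: left subtree has 1 node {30}, right has 5 {5, 38, 37, 26, 13}.
      Root 13: left subtree has 4 nodes {5, 38, 37, 26}, right has 0 { }.
        Root 38: left subtree has 1 node {5}, right has 2 {37, 26}.
          Root 26: left subtree has 1 node {37}, right has 0 { }.

6 29 19 30 13 38 5 26 37 2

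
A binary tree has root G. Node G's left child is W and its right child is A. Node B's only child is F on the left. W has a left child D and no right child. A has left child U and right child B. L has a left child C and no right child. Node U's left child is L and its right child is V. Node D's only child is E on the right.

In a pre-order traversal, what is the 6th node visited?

U

Pre-order visits the node, then its left subtree, then its right subtree.
Visit G.
At G: go left to W.
  Visit W.
  At W: go left to D.
    Visit D.
    At D: no left child.
    At D: go right to E.
      E is a leaf — visit E.
  At W: no right child.
At G: go right to A.
  Visit A.
  At A: go left to U.
    Visit U.
    At U: go left to L.
      Visit L.
      At L: go left to C.
        C is a leaf — visit C.
      At L: no right child.
    At U: go right to V.
      V is a leaf — visit V.
  At A: go right to B.
    Visit B.
    At B: go left to F.
      F is a leaf — visit F.
    At B: no right child.
Full pre-order sequence: G, W, D, E, A, U, L, C, V, B, F.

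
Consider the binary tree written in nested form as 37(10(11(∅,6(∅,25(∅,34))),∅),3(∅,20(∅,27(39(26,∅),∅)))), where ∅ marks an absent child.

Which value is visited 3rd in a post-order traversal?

6

Post-order visits the left subtree, then the right subtree, then the node.
At 37: go left to 10.
  At 10: go left to 11.
    At 11: no left child.
    At 11: go right to 6.
      At 6: no left child.
      At 6: go right to 25.
        At 25: no left child.
        At 25: go right to 34.
          34 is a leaf — visit 34.
        Visit 25.
      Visit 6.
    Visit 11.
  At 10: no right child.
  Visit 10.
At 37: go right to 3.
  At 3: no left child.
  At 3: go right to 20.
    At 20: no left child.
    At 20: go right to 27.
      At 27: go left to 39.
        At 39: go left to 26.
          26 is a leaf — visit 26.
        At 39: no right child.
        Visit 39.
      At 27: no right child.
      Visit 27.
    Visit 20.
  Visit 3.
Visit 37.
Full post-order sequence: 34, 25, 6, 11, 10, 26, 39, 27, 20, 3, 37.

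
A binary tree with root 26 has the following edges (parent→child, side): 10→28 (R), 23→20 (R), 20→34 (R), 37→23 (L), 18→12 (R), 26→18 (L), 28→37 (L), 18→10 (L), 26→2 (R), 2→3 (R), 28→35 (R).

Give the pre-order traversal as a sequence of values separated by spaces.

Pre-order visits the node, then its left subtree, then its right subtree.
Visit 26.
At 26: go left to 18.
  Visit 18.
  At 18: go left to 10.
    Visit 10.
    At 10: no left child.
    At 10: go right to 28.
      Visit 28.
      At 28: go left to 37.
        Visit 37.
        At 37: go left to 23.
          Visit 23.
          At 23: no left child.
          At 23: go right to 20.
            Visit 20.
            At 20: no left child.
            At 20: go right to 34.
              34 is a leaf — visit 34.
        At 37: no right child.
      At 28: go right to 35.
        35 is a leaf — visit 35.
  At 18: go right to 12.
    12 is a leaf — visit 12.
At 26: go right to 2.
  Visit 2.
  At 2: no left child.
  At 2: go right to 3.
    3 is a leaf — visit 3.

26 18 10 28 37 23 20 34 35 12 2 3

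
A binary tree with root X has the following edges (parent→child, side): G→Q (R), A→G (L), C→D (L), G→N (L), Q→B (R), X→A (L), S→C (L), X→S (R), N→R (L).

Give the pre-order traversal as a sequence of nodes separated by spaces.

X A G N R Q B S C D

Pre-order visits the node, then its left subtree, then its right subtree.
Visit X.
At X: go left to A.
  Visit A.
  At A: go left to G.
    Visit G.
    At G: go left to N.
      Visit N.
      At N: go left to R.
        R is a leaf — visit R.
      At N: no right child.
    At G: go right to Q.
      Visit Q.
      At Q: no left child.
      At Q: go right to B.
        B is a leaf — visit B.
  At A: no right child.
At X: go right to S.
  Visit S.
  At S: go left to C.
    Visit C.
    At C: go left to D.
      D is a leaf — visit D.
    At C: no right child.
  At S: no right child.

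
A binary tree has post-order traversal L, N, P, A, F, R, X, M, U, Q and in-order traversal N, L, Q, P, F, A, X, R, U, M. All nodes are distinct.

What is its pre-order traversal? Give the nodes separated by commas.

The last element of post-order is the root; it splits in-order into left and right subtrees.
Root Q: left subtree has 2 nodes {N, L}, right has 7 {P, F, A, X, R, U, M}.
  Root N: left subtree has 0 nodes { }, right has 1 {L}.
  Root U: left subtree has 5 nodes {P, F, A, X, R}, right has 1 {M}.
    Root X: left subtree has 3 nodes {P, F, A}, right has 1 {R}.
      Root F: left subtree has 1 node {P}, right has 1 {A}.

Q, N, L, U, X, F, P, A, R, M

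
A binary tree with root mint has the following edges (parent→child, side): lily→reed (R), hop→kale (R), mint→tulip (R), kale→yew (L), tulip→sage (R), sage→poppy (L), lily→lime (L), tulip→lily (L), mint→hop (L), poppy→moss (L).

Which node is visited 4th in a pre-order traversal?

Pre-order visits the node, then its left subtree, then its right subtree.
Visit mint.
At mint: go left to hop.
  Visit hop.
  At hop: no left child.
  At hop: go right to kale.
    Visit kale.
    At kale: go left to yew.
      yew is a leaf — visit yew.
    At kale: no right child.
At mint: go right to tulip.
  Visit tulip.
  At tulip: go left to lily.
    Visit lily.
    At lily: go left to lime.
      lime is a leaf — visit lime.
    At lily: go right to reed.
      reed is a leaf — visit reed.
  At tulip: go right to sage.
    Visit sage.
    At sage: go left to poppy.
      Visit poppy.
      At poppy: go left to moss.
        moss is a leaf — visit moss.
      At poppy: no right child.
    At sage: no right child.
Full pre-order sequence: mint, hop, kale, yew, tulip, lily, lime, reed, sage, poppy, moss.

yew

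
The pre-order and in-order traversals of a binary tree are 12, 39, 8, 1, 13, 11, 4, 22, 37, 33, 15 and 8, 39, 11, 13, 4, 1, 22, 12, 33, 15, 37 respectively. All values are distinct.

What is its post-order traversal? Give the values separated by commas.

The first element of pre-order is the root; it splits in-order into left and right subtrees.
Root 12: left subtree has 7 nodes {8, 39, 11, 13, 4, 1, 22}, right has 3 {33, 15, 37}.
  Root 39: left subtree has 1 node {8}, right has 5 {11, 13, 4, 1, 22}.
    Root 1: left subtree has 3 nodes {11, 13, 4}, right has 1 {22}.
      Root 13: left subtree has 1 node {11}, right has 1 {4}.
  Root 37: left subtree has 2 nodes {33, 15}, right has 0 { }.
    Root 33: left subtree has 0 nodes { }, right has 1 {15}.

8, 11, 4, 13, 22, 1, 39, 15, 33, 37, 12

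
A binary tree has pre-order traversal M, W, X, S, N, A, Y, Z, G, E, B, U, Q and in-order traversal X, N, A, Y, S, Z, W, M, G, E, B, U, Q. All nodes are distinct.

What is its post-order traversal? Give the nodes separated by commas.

The first element of pre-order is the root; it splits in-order into left and right subtrees.
Root M: left subtree has 7 nodes {X, N, A, Y, S, Z, W}, right has 5 {G, E, B, U, Q}.
  Root W: left subtree has 6 nodes {X, N, A, Y, S, Z}, right has 0 { }.
    Root X: left subtree has 0 nodes { }, right has 5 {N, A, Y, S, Z}.
      Root S: left subtree has 3 nodes {N, A, Y}, right has 1 {Z}.
        Root N: left subtree has 0 nodes { }, right has 2 {A, Y}.
          Root A: left subtree has 0 nodes { }, right has 1 {Y}.
  Root G: left subtree has 0 nodes { }, right has 4 {E, B, U, Q}.
    Root E: left subtree has 0 nodes { }, right has 3 {B, U, Q}.
      Root B: left subtree has 0 nodes { }, right has 2 {U, Q}.
        Root U: left subtree has 0 nodes { }, right has 1 {Q}.

Y, A, N, Z, S, X, W, Q, U, B, E, G, M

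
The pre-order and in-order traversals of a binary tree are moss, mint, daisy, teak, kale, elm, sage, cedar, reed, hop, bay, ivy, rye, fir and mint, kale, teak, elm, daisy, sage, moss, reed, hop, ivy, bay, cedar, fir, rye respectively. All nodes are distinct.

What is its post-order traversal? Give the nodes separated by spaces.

The first element of pre-order is the root; it splits in-order into left and right subtrees.
Root moss: left subtree has 6 nodes {mint, kale, teak, elm, daisy, sage}, right has 7 {reed, hop, ivy, bay, cedar, fir, rye}.
  Root mint: left subtree has 0 nodes { }, right has 5 {kale, teak, elm, daisy, sage}.
    Root daisy: left subtree has 3 nodes {kale, teak, elm}, right has 1 {sage}.
      Root teak: left subtree has 1 node {kale}, right has 1 {elm}.
  Root cedar: left subtree has 4 nodes {reed, hop, ivy, bay}, right has 2 {fir, rye}.
    Root reed: left subtree has 0 nodes { }, right has 3 {hop, ivy, bay}.
      Root hop: left subtree has 0 nodes { }, right has 2 {ivy, bay}.
        Root bay: left subtree has 1 node {ivy}, right has 0 { }.
    Root rye: left subtree has 1 node {fir}, right has 0 { }.

kale elm teak sage daisy mint ivy bay hop reed fir rye cedar moss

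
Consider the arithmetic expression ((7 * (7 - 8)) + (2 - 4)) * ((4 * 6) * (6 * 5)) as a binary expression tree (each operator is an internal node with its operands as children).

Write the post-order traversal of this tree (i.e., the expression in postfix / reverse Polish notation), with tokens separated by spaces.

Post-order on an expression tree gives postfix notation: for each operator, emit left operand, right operand, then the operator.

7 7 8 - * 2 4 - + 4 6 * 6 5 * * *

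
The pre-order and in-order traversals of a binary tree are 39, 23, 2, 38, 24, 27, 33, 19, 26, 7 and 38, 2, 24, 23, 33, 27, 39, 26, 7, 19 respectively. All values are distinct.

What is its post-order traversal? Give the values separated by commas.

The first element of pre-order is the root; it splits in-order into left and right subtrees.
Root 39: left subtree has 6 nodes {38, 2, 24, 23, 33, 27}, right has 3 {26, 7, 19}.
  Root 23: left subtree has 3 nodes {38, 2, 24}, right has 2 {33, 27}.
    Root 2: left subtree has 1 node {38}, right has 1 {24}.
    Root 27: left subtree has 1 node {33}, right has 0 { }.
  Root 19: left subtree has 2 nodes {26, 7}, right has 0 { }.
    Root 26: left subtree has 0 nodes { }, right has 1 {7}.

38, 24, 2, 33, 27, 23, 7, 26, 19, 39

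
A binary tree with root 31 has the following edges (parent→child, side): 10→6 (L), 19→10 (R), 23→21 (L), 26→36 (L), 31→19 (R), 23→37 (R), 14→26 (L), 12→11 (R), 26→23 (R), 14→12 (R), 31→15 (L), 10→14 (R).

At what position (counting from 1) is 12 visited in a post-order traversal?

9

Post-order visits the left subtree, then the right subtree, then the node.
At 31: go left to 15.
  15 is a leaf — visit 15.
At 31: go right to 19.
  At 19: no left child.
  At 19: go right to 10.
    At 10: go left to 6.
      6 is a leaf — visit 6.
    At 10: go right to 14.
      At 14: go left to 26.
        At 26: go left to 36.
          36 is a leaf — visit 36.
        At 26: go right to 23.
          At 23: go left to 21.
            21 is a leaf — visit 21.
          At 23: go right to 37.
            37 is a leaf — visit 37.
          Visit 23.
        Visit 26.
      At 14: go right to 12.
        At 12: no left child.
        At 12: go right to 11.
          11 is a leaf — visit 11.
        Visit 12.
      Visit 14.
    Visit 10.
  Visit 19.
Visit 31.
Full post-order sequence: 15, 6, 36, 21, 37, 23, 26, 11, 12, 14, 10, 19, 31.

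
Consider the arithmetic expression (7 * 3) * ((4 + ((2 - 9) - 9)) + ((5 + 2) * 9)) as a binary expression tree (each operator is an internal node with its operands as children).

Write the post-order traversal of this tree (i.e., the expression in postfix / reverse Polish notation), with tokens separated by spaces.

Post-order on an expression tree gives postfix notation: for each operator, emit left operand, right operand, then the operator.

7 3 * 4 2 9 - 9 - + 5 2 + 9 * + *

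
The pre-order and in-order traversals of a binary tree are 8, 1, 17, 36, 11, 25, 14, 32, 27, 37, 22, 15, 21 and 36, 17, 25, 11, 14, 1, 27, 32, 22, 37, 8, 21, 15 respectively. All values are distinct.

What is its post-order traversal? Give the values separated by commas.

36, 25, 14, 11, 17, 27, 22, 37, 32, 1, 21, 15, 8

The first element of pre-order is the root; it splits in-order into left and right subtrees.
Root 8: left subtree has 10 nodes {36, 17, 25, 11, 14, 1, 27, 32, 22, 37}, right has 2 {21, 15}.
  Root 1: left subtree has 5 nodes {36, 17, 25, 11, 14}, right has 4 {27, 32, 22, 37}.
    Root 17: left subtree has 1 node {36}, right has 3 {25, 11, 14}.
      Root 11: left subtree has 1 node {25}, right has 1 {14}.
    Root 32: left subtree has 1 node {27}, right has 2 {22, 37}.
      Root 37: left subtree has 1 node {22}, right has 0 { }.
  Root 15: left subtree has 1 node {21}, right has 0 { }.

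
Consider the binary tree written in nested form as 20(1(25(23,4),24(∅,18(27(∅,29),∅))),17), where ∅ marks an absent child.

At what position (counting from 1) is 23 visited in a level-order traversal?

6

Level-order visits nodes level by level from the root, left to right within each level.
Level 0: 20
Level 1: 1, 17
Level 2: 25, 24
Level 3: 23, 4, 18
Level 4: 27
Level 5: 29
Full level-order sequence: 20, 1, 17, 25, 24, 23, 4, 18, 27, 29.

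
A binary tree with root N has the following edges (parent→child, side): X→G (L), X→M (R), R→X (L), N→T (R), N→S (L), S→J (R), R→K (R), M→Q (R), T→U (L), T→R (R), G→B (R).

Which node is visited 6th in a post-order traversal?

Post-order visits the left subtree, then the right subtree, then the node.
At N: go left to S.
  At S: no left child.
  At S: go right to J.
    J is a leaf — visit J.
  Visit S.
At N: go right to T.
  At T: go left to U.
    U is a leaf — visit U.
  At T: go right to R.
    At R: go left to X.
      At X: go left to G.
        At G: no left child.
        At G: go right to B.
          B is a leaf — visit B.
        Visit G.
      At X: go right to M.
        At M: no left child.
        At M: go right to Q.
          Q is a leaf — visit Q.
        Visit M.
      Visit X.
    At R: go right to K.
      K is a leaf — visit K.
    Visit R.
  Visit T.
Visit N.
Full post-order sequence: J, S, U, B, G, Q, M, X, K, R, T, N.

Q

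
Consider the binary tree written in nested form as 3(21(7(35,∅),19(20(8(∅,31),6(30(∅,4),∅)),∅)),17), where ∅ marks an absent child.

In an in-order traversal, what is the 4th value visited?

8

In-order visits the left subtree, then the node, then the right subtree.
At 3: go left to 21.
  At 21: go left to 7.
    At 7: go left to 35.
      35 is a leaf — visit 35.
    Visit 7.
    At 7: no right child.
  Visit 21.
  At 21: go right to 19.
    At 19: go left to 20.
      At 20: go left to 8.
        At 8: no left child.
        Visit 8.
        At 8: go right to 31.
          31 is a leaf — visit 31.
      Visit 20.
      At 20: go right to 6.
        At 6: go left to 30.
          At 30: no left child.
          Visit 30.
          At 30: go right to 4.
            4 is a leaf — visit 4.
        Visit 6.
        At 6: no right child.
    Visit 19.
    At 19: no right child.
Visit 3.
At 3: go right to 17.
  17 is a leaf — visit 17.
Full in-order sequence: 35, 7, 21, 8, 31, 20, 30, 4, 6, 19, 3, 17.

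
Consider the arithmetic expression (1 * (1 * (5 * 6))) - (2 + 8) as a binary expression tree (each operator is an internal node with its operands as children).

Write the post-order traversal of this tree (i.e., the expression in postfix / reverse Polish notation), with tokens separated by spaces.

Post-order on an expression tree gives postfix notation: for each operator, emit left operand, right operand, then the operator.

1 1 5 6 * * * 2 8 + -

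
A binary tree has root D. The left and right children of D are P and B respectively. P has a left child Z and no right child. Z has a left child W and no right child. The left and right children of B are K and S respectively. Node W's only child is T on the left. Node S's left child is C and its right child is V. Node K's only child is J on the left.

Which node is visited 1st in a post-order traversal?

T

Post-order visits the left subtree, then the right subtree, then the node.
At D: go left to P.
  At P: go left to Z.
    At Z: go left to W.
      At W: go left to T.
        T is a leaf — visit T.
      At W: no right child.
      Visit W.
    At Z: no right child.
    Visit Z.
  At P: no right child.
  Visit P.
At D: go right to B.
  At B: go left to K.
    At K: go left to J.
      J is a leaf — visit J.
    At K: no right child.
    Visit K.
  At B: go right to S.
    At S: go left to C.
      C is a leaf — visit C.
    At S: go right to V.
      V is a leaf — visit V.
    Visit S.
  Visit B.
Visit D.
Full post-order sequence: T, W, Z, P, J, K, C, V, S, B, D.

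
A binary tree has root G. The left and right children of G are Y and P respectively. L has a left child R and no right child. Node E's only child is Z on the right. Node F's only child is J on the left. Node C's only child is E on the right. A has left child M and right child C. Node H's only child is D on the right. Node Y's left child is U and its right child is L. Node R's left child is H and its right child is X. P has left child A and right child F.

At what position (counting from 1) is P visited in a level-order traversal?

3

Level-order visits nodes level by level from the root, left to right within each level.
Level 0: G
Level 1: Y, P
Level 2: U, L, A, F
Level 3: R, M, C, J
Level 4: H, X, E
Level 5: D, Z
Full level-order sequence: G, Y, P, U, L, A, F, R, M, C, J, H, X, E, D, Z.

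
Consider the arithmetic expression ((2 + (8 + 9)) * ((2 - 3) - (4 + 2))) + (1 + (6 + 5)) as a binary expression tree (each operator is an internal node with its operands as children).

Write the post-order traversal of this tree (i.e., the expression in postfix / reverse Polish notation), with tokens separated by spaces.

Post-order on an expression tree gives postfix notation: for each operator, emit left operand, right operand, then the operator.

2 8 9 + + 2 3 - 4 2 + - * 1 6 5 + + +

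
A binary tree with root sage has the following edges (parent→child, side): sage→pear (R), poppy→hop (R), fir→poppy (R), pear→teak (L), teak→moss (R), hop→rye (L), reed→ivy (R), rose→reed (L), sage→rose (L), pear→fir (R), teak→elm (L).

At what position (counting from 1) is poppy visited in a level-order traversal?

10

Level-order visits nodes level by level from the root, left to right within each level.
Level 0: sage
Level 1: rose, pear
Level 2: reed, teak, fir
Level 3: ivy, elm, moss, poppy
Level 4: hop
Level 5: rye
Full level-order sequence: sage, rose, pear, reed, teak, fir, ivy, elm, moss, poppy, hop, rye.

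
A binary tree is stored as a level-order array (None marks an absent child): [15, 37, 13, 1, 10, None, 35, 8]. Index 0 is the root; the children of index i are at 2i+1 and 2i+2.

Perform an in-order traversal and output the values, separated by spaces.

In-order visits the left subtree, then the node, then the right subtree.
At 15: go left to 37.
  At 37: go left to 1.
    At 1: go left to 8.
      8 is a leaf — visit 8.
    Visit 1.
    At 1: no right child.
  Visit 37.
  At 37: go right to 10.
    10 is a leaf — visit 10.
Visit 15.
At 15: go right to 13.
  At 13: no left child.
  Visit 13.
  At 13: go right to 35.
    35 is a leaf — visit 35.

8 1 37 10 15 13 35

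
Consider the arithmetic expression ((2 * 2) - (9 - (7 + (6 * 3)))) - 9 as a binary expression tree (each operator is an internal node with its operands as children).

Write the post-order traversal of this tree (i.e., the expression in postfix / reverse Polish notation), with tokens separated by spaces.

2 2 * 9 7 6 3 * + - - 9 -

Post-order on an expression tree gives postfix notation: for each operator, emit left operand, right operand, then the operator.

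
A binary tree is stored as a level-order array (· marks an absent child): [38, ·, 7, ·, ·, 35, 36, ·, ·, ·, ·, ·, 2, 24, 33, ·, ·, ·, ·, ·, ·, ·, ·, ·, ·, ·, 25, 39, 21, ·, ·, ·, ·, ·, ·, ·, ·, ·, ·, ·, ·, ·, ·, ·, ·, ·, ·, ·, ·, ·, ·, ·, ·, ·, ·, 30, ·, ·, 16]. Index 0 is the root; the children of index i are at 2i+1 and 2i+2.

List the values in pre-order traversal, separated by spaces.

38 7 35 2 25 36 24 39 30 21 16 33

Pre-order visits the node, then its left subtree, then its right subtree.
Visit 38.
At 38: no left child.
At 38: go right to 7.
  Visit 7.
  At 7: go left to 35.
    Visit 35.
    At 35: no left child.
    At 35: go right to 2.
      Visit 2.
      At 2: no left child.
      At 2: go right to 25.
        25 is a leaf — visit 25.
  At 7: go right to 36.
    Visit 36.
    At 36: go left to 24.
      Visit 24.
      At 24: go left to 39.
        Visit 39.
        At 39: go left to 30.
          30 is a leaf — visit 30.
        At 39: no right child.
      At 24: go right to 21.
        Visit 21.
        At 21: no left child.
        At 21: go right to 16.
          16 is a leaf — visit 16.
    At 36: go right to 33.
      33 is a leaf — visit 33.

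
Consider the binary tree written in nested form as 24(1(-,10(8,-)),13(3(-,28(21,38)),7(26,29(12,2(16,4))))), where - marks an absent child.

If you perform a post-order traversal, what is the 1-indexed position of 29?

Post-order visits the left subtree, then the right subtree, then the node.
At 24: go left to 1.
  At 1: no left child.
  At 1: go right to 10.
    At 10: go left to 8.
      8 is a leaf — visit 8.
    At 10: no right child.
    Visit 10.
  Visit 1.
At 24: go right to 13.
  At 13: go left to 3.
    At 3: no left child.
    At 3: go right to 28.
      At 28: go left to 21.
        21 is a leaf — visit 21.
      At 28: go right to 38.
        38 is a leaf — visit 38.
      Visit 28.
    Visit 3.
  At 13: go right to 7.
    At 7: go left to 26.
      26 is a leaf — visit 26.
    At 7: go right to 29.
      At 29: go left to 12.
        12 is a leaf — visit 12.
      At 29: go right to 2.
        At 2: go left to 16.
          16 is a leaf — visit 16.
        At 2: go right to 4.
          4 is a leaf — visit 4.
        Visit 2.
      Visit 29.
    Visit 7.
  Visit 13.
Visit 24.
Full post-order sequence: 8, 10, 1, 21, 38, 28, 3, 26, 12, 16, 4, 2, 29, 7, 13, 24.

13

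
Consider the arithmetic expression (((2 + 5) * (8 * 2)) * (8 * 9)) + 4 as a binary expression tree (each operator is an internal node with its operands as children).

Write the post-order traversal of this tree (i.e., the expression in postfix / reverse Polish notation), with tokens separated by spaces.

2 5 + 8 2 * * 8 9 * * 4 +

Post-order on an expression tree gives postfix notation: for each operator, emit left operand, right operand, then the operator.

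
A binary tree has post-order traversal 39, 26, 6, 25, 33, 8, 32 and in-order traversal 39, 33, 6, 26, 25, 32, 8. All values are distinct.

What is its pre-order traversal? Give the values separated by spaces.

32 33 39 25 6 26 8

The last element of post-order is the root; it splits in-order into left and right subtrees.
Root 32: left subtree has 5 nodes {39, 33, 6, 26, 25}, right has 1 {8}.
  Root 33: left subtree has 1 node {39}, right has 3 {6, 26, 25}.
    Root 25: left subtree has 2 nodes {6, 26}, right has 0 { }.
      Root 6: left subtree has 0 nodes { }, right has 1 {26}.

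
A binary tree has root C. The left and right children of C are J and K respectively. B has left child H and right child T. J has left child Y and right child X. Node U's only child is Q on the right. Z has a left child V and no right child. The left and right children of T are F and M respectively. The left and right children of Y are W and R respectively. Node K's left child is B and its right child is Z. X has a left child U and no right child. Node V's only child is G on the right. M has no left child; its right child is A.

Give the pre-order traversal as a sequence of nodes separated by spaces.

C J Y W R X U Q K B H T F M A Z V G

Pre-order visits the node, then its left subtree, then its right subtree.
Visit C.
At C: go left to J.
  Visit J.
  At J: go left to Y.
    Visit Y.
    At Y: go left to W.
      W is a leaf — visit W.
    At Y: go right to R.
      R is a leaf — visit R.
  At J: go right to X.
    Visit X.
    At X: go left to U.
      Visit U.
      At U: no left child.
      At U: go right to Q.
        Q is a leaf — visit Q.
    At X: no right child.
At C: go right to K.
  Visit K.
  At K: go left to B.
    Visit B.
    At B: go left to H.
      H is a leaf — visit H.
    At B: go right to T.
      Visit T.
      At T: go left to F.
        F is a leaf — visit F.
      At T: go right to M.
        Visit M.
        At M: no left child.
        At M: go right to A.
          A is a leaf — visit A.
  At K: go right to Z.
    Visit Z.
    At Z: go left to V.
      Visit V.
      At V: no left child.
      At V: go right to G.
        G is a leaf — visit G.
    At Z: no right child.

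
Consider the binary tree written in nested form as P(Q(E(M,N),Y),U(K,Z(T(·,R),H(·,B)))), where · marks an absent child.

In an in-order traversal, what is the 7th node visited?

In-order visits the left subtree, then the node, then the right subtree.
At P: go left to Q.
  At Q: go left to E.
    At E: go left to M.
      M is a leaf — visit M.
    Visit E.
    At E: go right to N.
      N is a leaf — visit N.
  Visit Q.
  At Q: go right to Y.
    Y is a leaf — visit Y.
Visit P.
At P: go right to U.
  At U: go left to K.
    K is a leaf — visit K.
  Visit U.
  At U: go right to Z.
    At Z: go left to T.
      At T: no left child.
      Visit T.
      At T: go right to R.
        R is a leaf — visit R.
    Visit Z.
    At Z: go right to H.
      At H: no left child.
      Visit H.
      At H: go right to B.
        B is a leaf — visit B.
Full in-order sequence: M, E, N, Q, Y, P, K, U, T, R, Z, H, B.

K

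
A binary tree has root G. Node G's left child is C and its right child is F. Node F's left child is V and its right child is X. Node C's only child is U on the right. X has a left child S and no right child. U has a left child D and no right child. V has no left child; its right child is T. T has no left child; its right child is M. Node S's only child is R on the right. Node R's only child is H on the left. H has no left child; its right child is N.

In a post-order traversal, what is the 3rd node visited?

C

Post-order visits the left subtree, then the right subtree, then the node.
At G: go left to C.
  At C: no left child.
  At C: go right to U.
    At U: go left to D.
      D is a leaf — visit D.
    At U: no right child.
    Visit U.
  Visit C.
At G: go right to F.
  At F: go left to V.
    At V: no left child.
    At V: go right to T.
      At T: no left child.
      At T: go right to M.
        M is a leaf — visit M.
      Visit T.
    Visit V.
  At F: go right to X.
    At X: go left to S.
      At S: no left child.
      At S: go right to R.
        At R: go left to H.
          At H: no left child.
          At H: go right to N.
            N is a leaf — visit N.
          Visit H.
        At R: no right child.
        Visit R.
      Visit S.
    At X: no right child.
    Visit X.
  Visit F.
Visit G.
Full post-order sequence: D, U, C, M, T, V, N, H, R, S, X, F, G.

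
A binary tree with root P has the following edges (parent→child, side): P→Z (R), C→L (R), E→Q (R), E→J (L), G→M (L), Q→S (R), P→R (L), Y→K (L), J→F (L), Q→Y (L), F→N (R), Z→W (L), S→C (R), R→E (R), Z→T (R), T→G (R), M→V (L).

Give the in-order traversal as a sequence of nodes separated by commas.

R, F, N, J, E, K, Y, Q, S, C, L, P, W, Z, T, V, M, G

In-order visits the left subtree, then the node, then the right subtree.
At P: go left to R.
  At R: no left child.
  Visit R.
  At R: go right to E.
    At E: go left to J.
      At J: go left to F.
        At F: no left child.
        Visit F.
        At F: go right to N.
          N is a leaf — visit N.
      Visit J.
      At J: no right child.
    Visit E.
    At E: go right to Q.
      At Q: go left to Y.
        At Y: go left to K.
          K is a leaf — visit K.
        Visit Y.
        At Y: no right child.
      Visit Q.
      At Q: go right to S.
        At S: no left child.
        Visit S.
        At S: go right to C.
          At C: no left child.
          Visit C.
          At C: go right to L.
            L is a leaf — visit L.
Visit P.
At P: go right to Z.
  At Z: go left to W.
    W is a leaf — visit W.
  Visit Z.
  At Z: go right to T.
    At T: no left child.
    Visit T.
    At T: go right to G.
      At G: go left to M.
        At M: go left to V.
          V is a leaf — visit V.
        Visit M.
        At M: no right child.
      Visit G.
      At G: no right child.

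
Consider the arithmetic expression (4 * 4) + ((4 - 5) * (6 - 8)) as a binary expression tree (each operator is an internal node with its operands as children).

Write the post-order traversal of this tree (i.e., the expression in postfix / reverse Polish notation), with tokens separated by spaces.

Post-order on an expression tree gives postfix notation: for each operator, emit left operand, right operand, then the operator.

4 4 * 4 5 - 6 8 - * +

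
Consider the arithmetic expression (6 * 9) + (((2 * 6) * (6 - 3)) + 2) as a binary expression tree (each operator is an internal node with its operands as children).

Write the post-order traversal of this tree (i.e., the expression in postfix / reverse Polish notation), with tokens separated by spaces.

Post-order on an expression tree gives postfix notation: for each operator, emit left operand, right operand, then the operator.

6 9 * 2 6 * 6 3 - * 2 + +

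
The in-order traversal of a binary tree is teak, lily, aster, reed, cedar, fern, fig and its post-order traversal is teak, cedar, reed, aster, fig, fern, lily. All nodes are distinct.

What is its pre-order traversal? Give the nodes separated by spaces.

The last element of post-order is the root; it splits in-order into left and right subtrees.
Root lily: left subtree has 1 node {teak}, right has 5 {aster, reed, cedar, fern, fig}.
  Root fern: left subtree has 3 nodes {aster, reed, cedar}, right has 1 {fig}.
    Root aster: left subtree has 0 nodes { }, right has 2 {reed, cedar}.
      Root reed: left subtree has 0 nodes { }, right has 1 {cedar}.

lily teak fern aster reed cedar fig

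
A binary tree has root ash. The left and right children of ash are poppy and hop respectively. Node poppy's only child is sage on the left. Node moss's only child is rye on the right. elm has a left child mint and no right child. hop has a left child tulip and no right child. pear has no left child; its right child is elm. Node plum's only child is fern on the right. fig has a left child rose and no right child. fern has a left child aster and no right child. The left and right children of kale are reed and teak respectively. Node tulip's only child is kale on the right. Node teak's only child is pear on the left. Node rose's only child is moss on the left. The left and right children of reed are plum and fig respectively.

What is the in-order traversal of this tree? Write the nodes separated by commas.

In-order visits the left subtree, then the node, then the right subtree.
At ash: go left to poppy.
  At poppy: go left to sage.
    sage is a leaf — visit sage.
  Visit poppy.
  At poppy: no right child.
Visit ash.
At ash: go right to hop.
  At hop: go left to tulip.
    At tulip: no left child.
    Visit tulip.
    At tulip: go right to kale.
      At kale: go left to reed.
        At reed: go left to plum.
          At plum: no left child.
          Visit plum.
          At plum: go right to fern.
            At fern: go left to aster.
              aster is a leaf — visit aster.
            Visit fern.
            At fern: no right child.
        Visit reed.
        At reed: go right to fig.
          At fig: go left to rose.
            At rose: go left to moss.
              At moss: no left child.
              Visit moss.
              At moss: go right to rye.
                rye is a leaf — visit rye.
            Visit rose.
            At rose: no right child.
          Visit fig.
          At fig: no right child.
      Visit kale.
      At kale: go right to teak.
        At teak: go left to pear.
          At pear: no left child.
          Visit pear.
          At pear: go right to elm.
            At elm: go left to mint.
              mint is a leaf — visit mint.
            Visit elm.
            At elm: no right child.
        Visit teak.
        At teak: no right child.
  Visit hop.
  At hop: no right child.

sage, poppy, ash, tulip, plum, aster, fern, reed, moss, rye, rose, fig, kale, pear, mint, elm, teak, hop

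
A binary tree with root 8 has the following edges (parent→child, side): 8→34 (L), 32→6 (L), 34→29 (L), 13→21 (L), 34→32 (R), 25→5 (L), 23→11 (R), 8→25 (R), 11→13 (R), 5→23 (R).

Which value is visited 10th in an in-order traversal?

In-order visits the left subtree, then the node, then the right subtree.
At 8: go left to 34.
  At 34: go left to 29.
    29 is a leaf — visit 29.
  Visit 34.
  At 34: go right to 32.
    At 32: go left to 6.
      6 is a leaf — visit 6.
    Visit 32.
    At 32: no right child.
Visit 8.
At 8: go right to 25.
  At 25: go left to 5.
    At 5: no left child.
    Visit 5.
    At 5: go right to 23.
      At 23: no left child.
      Visit 23.
      At 23: go right to 11.
        At 11: no left child.
        Visit 11.
        At 11: go right to 13.
          At 13: go left to 21.
            21 is a leaf — visit 21.
          Visit 13.
          At 13: no right child.
  Visit 25.
  At 25: no right child.
Full in-order sequence: 29, 34, 6, 32, 8, 5, 23, 11, 21, 13, 25.

13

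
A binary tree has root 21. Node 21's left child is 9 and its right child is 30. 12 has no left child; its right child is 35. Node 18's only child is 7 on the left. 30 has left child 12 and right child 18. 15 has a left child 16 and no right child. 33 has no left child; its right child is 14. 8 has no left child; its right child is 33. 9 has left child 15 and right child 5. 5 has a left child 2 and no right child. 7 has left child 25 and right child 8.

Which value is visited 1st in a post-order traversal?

16

Post-order visits the left subtree, then the right subtree, then the node.
At 21: go left to 9.
  At 9: go left to 15.
    At 15: go left to 16.
      16 is a leaf — visit 16.
    At 15: no right child.
    Visit 15.
  At 9: go right to 5.
    At 5: go left to 2.
      2 is a leaf — visit 2.
    At 5: no right child.
    Visit 5.
  Visit 9.
At 21: go right to 30.
  At 30: go left to 12.
    At 12: no left child.
    At 12: go right to 35.
      35 is a leaf — visit 35.
    Visit 12.
  At 30: go right to 18.
    At 18: go left to 7.
      At 7: go left to 25.
        25 is a leaf — visit 25.
      At 7: go right to 8.
        At 8: no left child.
        At 8: go right to 33.
          At 33: no left child.
          At 33: go right to 14.
            14 is a leaf — visit 14.
          Visit 33.
        Visit 8.
      Visit 7.
    At 18: no right child.
    Visit 18.
  Visit 30.
Visit 21.
Full post-order sequence: 16, 15, 2, 5, 9, 35, 12, 25, 14, 33, 8, 7, 18, 30, 21.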